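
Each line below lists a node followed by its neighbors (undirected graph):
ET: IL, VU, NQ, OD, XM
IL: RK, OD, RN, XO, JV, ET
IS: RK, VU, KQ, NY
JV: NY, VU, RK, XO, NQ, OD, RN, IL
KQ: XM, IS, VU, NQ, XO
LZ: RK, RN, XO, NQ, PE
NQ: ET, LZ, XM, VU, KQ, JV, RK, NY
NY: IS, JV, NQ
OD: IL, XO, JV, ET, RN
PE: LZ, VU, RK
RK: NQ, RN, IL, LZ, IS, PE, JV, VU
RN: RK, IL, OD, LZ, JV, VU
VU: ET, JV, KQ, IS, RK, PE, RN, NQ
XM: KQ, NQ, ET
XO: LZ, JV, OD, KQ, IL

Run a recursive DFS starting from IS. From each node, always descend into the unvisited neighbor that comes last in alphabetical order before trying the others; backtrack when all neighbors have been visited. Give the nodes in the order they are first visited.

Visit IS
IS → VU
VU → RN
RN → RK
RK → PE
PE → LZ
LZ → XO
XO → OD
OD → JV
JV → NY
NY → NQ
NQ → XM
XM → KQ
XM → ET
ET → IL

IS -> VU -> RN -> RK -> PE -> LZ -> XO -> OD -> JV -> NY -> NQ -> XM -> KQ -> ET -> IL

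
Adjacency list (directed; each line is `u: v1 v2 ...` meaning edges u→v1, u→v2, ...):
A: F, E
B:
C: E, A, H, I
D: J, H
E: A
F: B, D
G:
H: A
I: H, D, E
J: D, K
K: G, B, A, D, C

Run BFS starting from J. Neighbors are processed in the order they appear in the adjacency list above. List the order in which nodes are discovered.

Visit J; enqueue D, K → queue [D, K]
Visit D; enqueue H → queue [K, H]
Visit K; enqueue G, B, A, C → queue [H, G, B, A, C]
Visit H → queue [G, B, A, C]
Visit G → queue [B, A, C]
Visit B → queue [A, C]
Visit A; enqueue F, E → queue [C, F, E]
Visit C; enqueue I → queue [F, E, I]
Visit F → queue [E, I]
Visit E → queue [I]
Visit I → queue []

J, D, K, H, G, B, A, C, F, E, I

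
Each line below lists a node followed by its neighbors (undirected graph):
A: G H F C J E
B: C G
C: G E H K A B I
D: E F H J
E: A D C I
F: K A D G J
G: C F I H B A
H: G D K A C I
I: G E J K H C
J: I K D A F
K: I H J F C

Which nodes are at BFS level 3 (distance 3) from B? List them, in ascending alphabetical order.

Level 0: B
Level 1: C, G
Level 2: A, E, F, H, I, K
Level 3: D, J

D, J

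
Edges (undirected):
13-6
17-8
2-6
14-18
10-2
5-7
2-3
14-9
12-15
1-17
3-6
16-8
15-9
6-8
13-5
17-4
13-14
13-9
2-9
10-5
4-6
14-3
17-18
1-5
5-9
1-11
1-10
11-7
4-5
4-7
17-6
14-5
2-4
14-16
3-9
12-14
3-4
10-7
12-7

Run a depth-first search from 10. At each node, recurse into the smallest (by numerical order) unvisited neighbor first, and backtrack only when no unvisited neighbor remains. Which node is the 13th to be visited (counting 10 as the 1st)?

Visit 10
10 → 1
1 → 5
5 → 4
4 → 2
2 → 3
3 → 6
6 → 8
8 → 16
16 → 14
14 → 9
9 → 13
9 → 15
15 → 12
12 → 7
7 → 11
14 → 18
18 → 17

Visit order: 10, 1, 5, 4, 2, 3, 6, 8, 16, 14, 9, 13, 15, 12, 7, 11, 18, 17

15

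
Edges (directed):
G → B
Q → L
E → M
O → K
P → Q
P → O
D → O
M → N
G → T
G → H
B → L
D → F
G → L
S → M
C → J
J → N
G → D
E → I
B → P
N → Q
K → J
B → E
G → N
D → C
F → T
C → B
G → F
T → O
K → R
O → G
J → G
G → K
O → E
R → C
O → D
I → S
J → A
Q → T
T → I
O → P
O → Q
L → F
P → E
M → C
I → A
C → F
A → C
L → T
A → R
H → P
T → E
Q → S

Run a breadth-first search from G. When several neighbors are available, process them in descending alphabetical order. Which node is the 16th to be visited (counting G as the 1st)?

Visit G; enqueue T, N, L, K, H, F, D, B → queue [T, N, L, K, H, F, D, B]
Visit T; enqueue O, I, E → queue [N, L, K, H, F, D, B, O, I, E]
Visit N; enqueue Q → queue [L, K, H, F, D, B, O, I, E, Q]
Visit L → queue [K, H, F, D, B, O, I, E, Q]
Visit K; enqueue R, J → queue [H, F, D, B, O, I, E, Q, R, J]
Visit H; enqueue P → queue [F, D, B, O, I, E, Q, R, J, P]
Visit F → queue [D, B, O, I, E, Q, R, J, P]
Visit D; enqueue C → queue [B, O, I, E, Q, R, J, P, C]
Visit B → queue [O, I, E, Q, R, J, P, C]
Visit O → queue [I, E, Q, R, J, P, C]
Visit I; enqueue S, A → queue [E, Q, R, J, P, C, S, A]
Visit E; enqueue M → queue [Q, R, J, P, C, S, A, M]
Visit Q → queue [R, J, P, C, S, A, M]
Visit R → queue [J, P, C, S, A, M]
Visit J → queue [P, C, S, A, M]
Visit P → queue [C, S, A, M]
Visit C → queue [S, A, M]
Visit S → queue [A, M]
Visit A → queue [M]
Visit M → queue []

Visit order: G, T, N, L, K, H, F, D, B, O, I, E, Q, R, J, P, C, S, A, M

P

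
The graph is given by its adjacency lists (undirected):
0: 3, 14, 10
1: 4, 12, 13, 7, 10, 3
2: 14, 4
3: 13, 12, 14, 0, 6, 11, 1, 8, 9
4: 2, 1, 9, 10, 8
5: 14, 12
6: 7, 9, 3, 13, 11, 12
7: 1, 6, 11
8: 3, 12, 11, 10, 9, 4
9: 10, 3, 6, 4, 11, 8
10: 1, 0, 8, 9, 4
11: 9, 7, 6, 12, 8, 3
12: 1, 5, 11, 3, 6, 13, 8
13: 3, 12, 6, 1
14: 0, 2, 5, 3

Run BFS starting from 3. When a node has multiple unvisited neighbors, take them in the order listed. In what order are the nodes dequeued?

3 → 13 → 12 → 14 → 0 → 6 → 11 → 1 → 8 → 9 → 5 → 2 → 10 → 7 → 4

Visit 3; enqueue 13, 12, 14, 0, 6, 11, 1, 8, 9 → queue [13, 12, 14, 0, 6, 11, 1, 8, 9]
Visit 13 → queue [12, 14, 0, 6, 11, 1, 8, 9]
Visit 12; enqueue 5 → queue [14, 0, 6, 11, 1, 8, 9, 5]
Visit 14; enqueue 2 → queue [0, 6, 11, 1, 8, 9, 5, 2]
Visit 0; enqueue 10 → queue [6, 11, 1, 8, 9, 5, 2, 10]
Visit 6; enqueue 7 → queue [11, 1, 8, 9, 5, 2, 10, 7]
Visit 11 → queue [1, 8, 9, 5, 2, 10, 7]
Visit 1; enqueue 4 → queue [8, 9, 5, 2, 10, 7, 4]
Visit 8 → queue [9, 5, 2, 10, 7, 4]
Visit 9 → queue [5, 2, 10, 7, 4]
Visit 5 → queue [2, 10, 7, 4]
Visit 2 → queue [10, 7, 4]
Visit 10 → queue [7, 4]
Visit 7 → queue [4]
Visit 4 → queue []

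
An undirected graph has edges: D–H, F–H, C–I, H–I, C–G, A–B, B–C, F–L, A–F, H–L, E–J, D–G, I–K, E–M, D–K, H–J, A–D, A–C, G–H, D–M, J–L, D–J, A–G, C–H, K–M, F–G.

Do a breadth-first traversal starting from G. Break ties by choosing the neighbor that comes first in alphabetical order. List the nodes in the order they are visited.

G, A, C, D, F, H, B, I, J, K, M, L, E

Visit G; enqueue A, C, D, F, H → queue [A, C, D, F, H]
Visit A; enqueue B → queue [C, D, F, H, B]
Visit C; enqueue I → queue [D, F, H, B, I]
Visit D; enqueue J, K, M → queue [F, H, B, I, J, K, M]
Visit F; enqueue L → queue [H, B, I, J, K, M, L]
Visit H → queue [B, I, J, K, M, L]
Visit B → queue [I, J, K, M, L]
Visit I → queue [J, K, M, L]
Visit J; enqueue E → queue [K, M, L, E]
Visit K → queue [M, L, E]
Visit M → queue [L, E]
Visit L → queue [E]
Visit E → queue []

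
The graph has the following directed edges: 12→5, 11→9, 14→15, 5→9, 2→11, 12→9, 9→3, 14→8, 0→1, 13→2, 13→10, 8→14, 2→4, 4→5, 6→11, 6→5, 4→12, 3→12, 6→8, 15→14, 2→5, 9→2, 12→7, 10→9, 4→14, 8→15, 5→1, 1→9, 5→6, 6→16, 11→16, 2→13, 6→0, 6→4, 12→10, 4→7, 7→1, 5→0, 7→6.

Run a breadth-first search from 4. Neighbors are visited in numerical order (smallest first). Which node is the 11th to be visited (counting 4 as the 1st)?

8

Visit 4; enqueue 5, 7, 12, 14 → queue [5, 7, 12, 14]
Visit 5; enqueue 0, 1, 6, 9 → queue [7, 12, 14, 0, 1, 6, 9]
Visit 7 → queue [12, 14, 0, 1, 6, 9]
Visit 12; enqueue 10 → queue [14, 0, 1, 6, 9, 10]
Visit 14; enqueue 8, 15 → queue [0, 1, 6, 9, 10, 8, 15]
Visit 0 → queue [1, 6, 9, 10, 8, 15]
Visit 1 → queue [6, 9, 10, 8, 15]
Visit 6; enqueue 11, 16 → queue [9, 10, 8, 15, 11, 16]
Visit 9; enqueue 2, 3 → queue [10, 8, 15, 11, 16, 2, 3]
Visit 10 → queue [8, 15, 11, 16, 2, 3]
Visit 8 → queue [15, 11, 16, 2, 3]
Visit 15 → queue [11, 16, 2, 3]
Visit 11 → queue [16, 2, 3]
Visit 16 → queue [2, 3]
Visit 2; enqueue 13 → queue [3, 13]
Visit 3 → queue [13]
Visit 13 → queue []

Visit order: 4, 5, 7, 12, 14, 0, 1, 6, 9, 10, 8, 15, 11, 16, 2, 3, 13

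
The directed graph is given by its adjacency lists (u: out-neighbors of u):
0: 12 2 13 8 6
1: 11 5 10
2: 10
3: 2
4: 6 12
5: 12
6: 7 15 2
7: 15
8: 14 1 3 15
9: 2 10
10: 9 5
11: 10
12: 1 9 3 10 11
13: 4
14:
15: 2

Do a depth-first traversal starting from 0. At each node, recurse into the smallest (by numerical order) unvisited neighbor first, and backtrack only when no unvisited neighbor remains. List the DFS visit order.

0, 2, 10, 5, 12, 1, 11, 3, 9, 6, 7, 15, 8, 14, 13, 4

Visit 0
0 → 2
2 → 10
10 → 5
5 → 12
12 → 1
1 → 11
12 → 3
12 → 9
0 → 6
6 → 7
7 → 15
0 → 8
8 → 14
0 → 13
13 → 4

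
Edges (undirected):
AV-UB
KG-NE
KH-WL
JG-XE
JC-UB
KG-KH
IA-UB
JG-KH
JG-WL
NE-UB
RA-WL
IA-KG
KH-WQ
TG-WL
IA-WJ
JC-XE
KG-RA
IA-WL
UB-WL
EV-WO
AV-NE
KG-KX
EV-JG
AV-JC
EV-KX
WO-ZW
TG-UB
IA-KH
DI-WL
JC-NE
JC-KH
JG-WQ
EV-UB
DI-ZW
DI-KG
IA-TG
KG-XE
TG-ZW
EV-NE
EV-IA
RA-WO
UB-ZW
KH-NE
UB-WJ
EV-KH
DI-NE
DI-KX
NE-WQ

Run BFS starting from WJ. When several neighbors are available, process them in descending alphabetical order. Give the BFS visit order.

Visit WJ; enqueue UB, IA → queue [UB, IA]
Visit UB; enqueue ZW, WL, TG, NE, JC, EV, AV → queue [IA, ZW, WL, TG, NE, JC, EV, AV]
Visit IA; enqueue KH, KG → queue [ZW, WL, TG, NE, JC, EV, AV, KH, KG]
Visit ZW; enqueue WO, DI → queue [WL, TG, NE, JC, EV, AV, KH, KG, WO, DI]
Visit WL; enqueue RA, JG → queue [TG, NE, JC, EV, AV, KH, KG, WO, DI, RA, JG]
Visit TG → queue [NE, JC, EV, AV, KH, KG, WO, DI, RA, JG]
Visit NE; enqueue WQ → queue [JC, EV, AV, KH, KG, WO, DI, RA, JG, WQ]
Visit JC; enqueue XE → queue [EV, AV, KH, KG, WO, DI, RA, JG, WQ, XE]
Visit EV; enqueue KX → queue [AV, KH, KG, WO, DI, RA, JG, WQ, XE, KX]
Visit AV → queue [KH, KG, WO, DI, RA, JG, WQ, XE, KX]
Visit KH → queue [KG, WO, DI, RA, JG, WQ, XE, KX]
Visit KG → queue [WO, DI, RA, JG, WQ, XE, KX]
Visit WO → queue [DI, RA, JG, WQ, XE, KX]
Visit DI → queue [RA, JG, WQ, XE, KX]
Visit RA → queue [JG, WQ, XE, KX]
Visit JG → queue [WQ, XE, KX]
Visit WQ → queue [XE, KX]
Visit XE → queue [KX]
Visit KX → queue []

WJ -> UB -> IA -> ZW -> WL -> TG -> NE -> JC -> EV -> AV -> KH -> KG -> WO -> DI -> RA -> JG -> WQ -> XE -> KX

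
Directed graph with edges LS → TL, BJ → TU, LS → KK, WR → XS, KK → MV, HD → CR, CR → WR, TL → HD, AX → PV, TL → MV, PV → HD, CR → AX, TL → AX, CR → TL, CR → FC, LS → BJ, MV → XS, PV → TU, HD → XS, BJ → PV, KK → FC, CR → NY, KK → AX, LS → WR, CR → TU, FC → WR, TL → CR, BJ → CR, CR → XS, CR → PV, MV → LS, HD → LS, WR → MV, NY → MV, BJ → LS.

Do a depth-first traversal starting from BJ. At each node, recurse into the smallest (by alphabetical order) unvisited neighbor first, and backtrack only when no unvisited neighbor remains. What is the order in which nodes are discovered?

Visit BJ
BJ → CR
CR → AX
AX → PV
PV → HD
HD → LS
LS → KK
KK → FC
FC → WR
WR → MV
MV → XS
LS → TL
PV → TU
CR → NY

BJ CR AX PV HD LS KK FC WR MV XS TL TU NY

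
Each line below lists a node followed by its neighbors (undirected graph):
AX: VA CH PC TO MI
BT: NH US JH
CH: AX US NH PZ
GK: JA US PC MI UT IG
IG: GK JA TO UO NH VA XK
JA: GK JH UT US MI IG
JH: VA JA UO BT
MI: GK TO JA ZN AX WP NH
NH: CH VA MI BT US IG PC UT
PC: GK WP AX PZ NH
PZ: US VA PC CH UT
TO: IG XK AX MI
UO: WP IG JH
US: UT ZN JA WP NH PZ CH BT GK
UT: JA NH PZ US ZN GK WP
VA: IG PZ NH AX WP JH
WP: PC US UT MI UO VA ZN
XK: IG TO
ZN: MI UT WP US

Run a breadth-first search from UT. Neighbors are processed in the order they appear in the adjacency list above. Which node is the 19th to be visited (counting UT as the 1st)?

XK

Visit UT; enqueue JA, NH, PZ, US, ZN, GK, WP → queue [JA, NH, PZ, US, ZN, GK, WP]
Visit JA; enqueue JH, MI, IG → queue [NH, PZ, US, ZN, GK, WP, JH, MI, IG]
Visit NH; enqueue CH, VA, BT, PC → queue [PZ, US, ZN, GK, WP, JH, MI, IG, CH, VA, BT, PC]
Visit PZ → queue [US, ZN, GK, WP, JH, MI, IG, CH, VA, BT, PC]
Visit US → queue [ZN, GK, WP, JH, MI, IG, CH, VA, BT, PC]
Visit ZN → queue [GK, WP, JH, MI, IG, CH, VA, BT, PC]
Visit GK → queue [WP, JH, MI, IG, CH, VA, BT, PC]
Visit WP; enqueue UO → queue [JH, MI, IG, CH, VA, BT, PC, UO]
Visit JH → queue [MI, IG, CH, VA, BT, PC, UO]
Visit MI; enqueue TO, AX → queue [IG, CH, VA, BT, PC, UO, TO, AX]
Visit IG; enqueue XK → queue [CH, VA, BT, PC, UO, TO, AX, XK]
Visit CH → queue [VA, BT, PC, UO, TO, AX, XK]
Visit VA → queue [BT, PC, UO, TO, AX, XK]
Visit BT → queue [PC, UO, TO, AX, XK]
Visit PC → queue [UO, TO, AX, XK]
Visit UO → queue [TO, AX, XK]
Visit TO → queue [AX, XK]
Visit AX → queue [XK]
Visit XK → queue []

Visit order: UT, JA, NH, PZ, US, ZN, GK, WP, JH, MI, IG, CH, VA, BT, PC, UO, TO, AX, XK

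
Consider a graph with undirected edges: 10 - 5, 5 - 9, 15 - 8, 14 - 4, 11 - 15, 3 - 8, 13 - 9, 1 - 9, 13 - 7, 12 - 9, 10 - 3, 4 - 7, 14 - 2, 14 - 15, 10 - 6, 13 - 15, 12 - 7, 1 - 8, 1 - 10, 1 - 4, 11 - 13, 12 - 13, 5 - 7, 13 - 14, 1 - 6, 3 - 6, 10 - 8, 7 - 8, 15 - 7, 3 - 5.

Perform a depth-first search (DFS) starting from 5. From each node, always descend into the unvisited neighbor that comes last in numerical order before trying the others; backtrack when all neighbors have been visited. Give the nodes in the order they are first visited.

Visit 5
5 → 10
10 → 8
8 → 15
15 → 14
14 → 13
13 → 12
12 → 9
9 → 1
1 → 6
6 → 3
1 → 4
4 → 7
13 → 11
14 → 2

5, 10, 8, 15, 14, 13, 12, 9, 1, 6, 3, 4, 7, 11, 2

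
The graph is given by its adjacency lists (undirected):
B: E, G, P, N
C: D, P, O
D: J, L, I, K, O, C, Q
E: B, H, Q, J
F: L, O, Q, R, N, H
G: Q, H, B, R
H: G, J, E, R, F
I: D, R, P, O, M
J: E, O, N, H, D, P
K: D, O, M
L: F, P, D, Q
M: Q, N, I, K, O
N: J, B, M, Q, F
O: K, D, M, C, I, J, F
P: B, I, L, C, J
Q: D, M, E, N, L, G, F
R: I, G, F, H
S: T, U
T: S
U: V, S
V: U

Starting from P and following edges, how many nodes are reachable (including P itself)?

BFS from P visits: P, B, C, I, J, L, E, G, N, D, O, M, R, H, F, Q, K
Reachable nodes: 17 of 21 total.

17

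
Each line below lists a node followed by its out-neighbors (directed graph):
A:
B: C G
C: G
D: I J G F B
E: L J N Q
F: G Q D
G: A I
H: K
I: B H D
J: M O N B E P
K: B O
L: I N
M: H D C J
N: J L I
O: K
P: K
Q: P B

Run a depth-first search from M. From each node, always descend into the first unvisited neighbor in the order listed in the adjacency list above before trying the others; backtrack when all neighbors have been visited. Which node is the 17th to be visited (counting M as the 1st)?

F

Visit M
M → H
H → K
K → B
B → C
C → G
G → A
G → I
I → D
D → J
J → O
J → N
N → L
J → E
E → Q
Q → P
D → F

Visit order: M, H, K, B, C, G, A, I, D, J, O, N, L, E, Q, P, F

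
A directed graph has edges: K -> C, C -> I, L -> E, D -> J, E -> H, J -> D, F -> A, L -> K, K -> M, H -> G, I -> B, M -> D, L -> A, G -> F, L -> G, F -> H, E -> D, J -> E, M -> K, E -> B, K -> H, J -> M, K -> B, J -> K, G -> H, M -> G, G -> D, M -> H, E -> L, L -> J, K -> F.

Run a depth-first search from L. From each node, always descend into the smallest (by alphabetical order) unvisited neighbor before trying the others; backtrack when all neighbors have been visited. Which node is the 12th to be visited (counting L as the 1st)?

G

Visit L
L → A
L → E
E → B
E → D
D → J
J → K
K → C
C → I
K → F
F → H
H → G
K → M

Visit order: L, A, E, B, D, J, K, C, I, F, H, G, M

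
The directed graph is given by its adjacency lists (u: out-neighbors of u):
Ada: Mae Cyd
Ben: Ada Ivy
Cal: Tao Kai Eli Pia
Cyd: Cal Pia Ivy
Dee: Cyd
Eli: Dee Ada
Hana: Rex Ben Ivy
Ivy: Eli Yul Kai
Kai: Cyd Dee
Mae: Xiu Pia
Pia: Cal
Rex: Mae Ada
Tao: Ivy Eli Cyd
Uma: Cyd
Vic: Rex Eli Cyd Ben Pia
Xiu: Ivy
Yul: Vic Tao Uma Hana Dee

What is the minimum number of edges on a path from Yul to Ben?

Level 0: Yul
Level 1: Dee, Hana, Tao, Uma, Vic
Level 2: Ben, Cyd, Eli, Ivy, Pia, Rex
Level 3: Ada, Cal, Kai, Mae
Level 4: Xiu
Ben first appears at level 2.

2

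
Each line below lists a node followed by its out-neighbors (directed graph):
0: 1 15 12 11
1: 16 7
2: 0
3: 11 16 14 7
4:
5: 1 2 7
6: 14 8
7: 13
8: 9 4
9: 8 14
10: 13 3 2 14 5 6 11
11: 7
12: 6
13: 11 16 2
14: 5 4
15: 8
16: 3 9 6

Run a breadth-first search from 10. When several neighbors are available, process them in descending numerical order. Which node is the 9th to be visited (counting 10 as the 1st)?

4

Visit 10; enqueue 14, 13, 11, 6, 5, 3, 2 → queue [14, 13, 11, 6, 5, 3, 2]
Visit 14; enqueue 4 → queue [13, 11, 6, 5, 3, 2, 4]
Visit 13; enqueue 16 → queue [11, 6, 5, 3, 2, 4, 16]
Visit 11; enqueue 7 → queue [6, 5, 3, 2, 4, 16, 7]
Visit 6; enqueue 8 → queue [5, 3, 2, 4, 16, 7, 8]
Visit 5; enqueue 1 → queue [3, 2, 4, 16, 7, 8, 1]
Visit 3 → queue [2, 4, 16, 7, 8, 1]
Visit 2; enqueue 0 → queue [4, 16, 7, 8, 1, 0]
Visit 4 → queue [16, 7, 8, 1, 0]
Visit 16; enqueue 9 → queue [7, 8, 1, 0, 9]
Visit 7 → queue [8, 1, 0, 9]
Visit 8 → queue [1, 0, 9]
Visit 1 → queue [0, 9]
Visit 0; enqueue 15, 12 → queue [9, 15, 12]
Visit 9 → queue [15, 12]
Visit 15 → queue [12]
Visit 12 → queue []

Visit order: 10, 14, 13, 11, 6, 5, 3, 2, 4, 16, 7, 8, 1, 0, 9, 15, 12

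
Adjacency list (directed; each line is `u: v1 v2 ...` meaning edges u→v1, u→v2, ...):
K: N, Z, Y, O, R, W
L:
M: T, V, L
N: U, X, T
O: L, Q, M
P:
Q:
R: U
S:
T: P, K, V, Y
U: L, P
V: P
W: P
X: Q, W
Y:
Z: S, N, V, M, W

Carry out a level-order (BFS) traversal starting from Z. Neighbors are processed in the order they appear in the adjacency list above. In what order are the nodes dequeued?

Z, S, N, V, M, W, U, X, T, P, L, Q, K, Y, O, R

Visit Z; enqueue S, N, V, M, W → queue [S, N, V, M, W]
Visit S → queue [N, V, M, W]
Visit N; enqueue U, X, T → queue [V, M, W, U, X, T]
Visit V; enqueue P → queue [M, W, U, X, T, P]
Visit M; enqueue L → queue [W, U, X, T, P, L]
Visit W → queue [U, X, T, P, L]
Visit U → queue [X, T, P, L]
Visit X; enqueue Q → queue [T, P, L, Q]
Visit T; enqueue K, Y → queue [P, L, Q, K, Y]
Visit P → queue [L, Q, K, Y]
Visit L → queue [Q, K, Y]
Visit Q → queue [K, Y]
Visit K; enqueue O, R → queue [Y, O, R]
Visit Y → queue [O, R]
Visit O → queue [R]
Visit R → queue []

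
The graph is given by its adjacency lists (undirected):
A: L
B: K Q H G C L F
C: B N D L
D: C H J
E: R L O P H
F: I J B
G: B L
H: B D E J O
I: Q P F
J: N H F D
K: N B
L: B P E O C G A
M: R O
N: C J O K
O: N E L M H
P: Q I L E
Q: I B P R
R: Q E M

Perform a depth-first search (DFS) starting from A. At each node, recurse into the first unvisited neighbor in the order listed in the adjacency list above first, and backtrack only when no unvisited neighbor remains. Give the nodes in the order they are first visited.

Visit A
A → L
L → B
B → K
K → N
N → C
C → D
D → H
H → E
E → R
R → Q
Q → I
I → P
I → F
F → J
R → M
M → O
B → G

A -> L -> B -> K -> N -> C -> D -> H -> E -> R -> Q -> I -> P -> F -> J -> M -> O -> G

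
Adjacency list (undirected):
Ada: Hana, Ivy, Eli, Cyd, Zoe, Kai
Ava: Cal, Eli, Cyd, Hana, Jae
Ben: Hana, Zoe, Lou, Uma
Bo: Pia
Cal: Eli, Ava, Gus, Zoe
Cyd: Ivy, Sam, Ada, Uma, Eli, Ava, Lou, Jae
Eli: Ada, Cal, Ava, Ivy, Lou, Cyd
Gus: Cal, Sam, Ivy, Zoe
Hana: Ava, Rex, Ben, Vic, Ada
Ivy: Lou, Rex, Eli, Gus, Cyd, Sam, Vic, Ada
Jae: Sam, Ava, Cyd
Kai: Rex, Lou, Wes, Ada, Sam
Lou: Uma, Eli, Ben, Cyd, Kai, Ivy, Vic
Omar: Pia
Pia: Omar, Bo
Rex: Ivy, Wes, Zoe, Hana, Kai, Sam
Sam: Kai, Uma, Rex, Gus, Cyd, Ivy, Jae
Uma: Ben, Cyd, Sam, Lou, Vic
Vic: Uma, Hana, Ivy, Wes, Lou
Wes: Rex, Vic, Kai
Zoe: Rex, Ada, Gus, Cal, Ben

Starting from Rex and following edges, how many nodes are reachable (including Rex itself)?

18

BFS from Rex visits: Rex, Zoe, Wes, Sam, Kai, Ivy, Hana, Gus, Cal, Ben, Ada, Vic, Uma, Jae, Cyd, Lou, Eli, Ava
Reachable nodes: 18 of 21 total.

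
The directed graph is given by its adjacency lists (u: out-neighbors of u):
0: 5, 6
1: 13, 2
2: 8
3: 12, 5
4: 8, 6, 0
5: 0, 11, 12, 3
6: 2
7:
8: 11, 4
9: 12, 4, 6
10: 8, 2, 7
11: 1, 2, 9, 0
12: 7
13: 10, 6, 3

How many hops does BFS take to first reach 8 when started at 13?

2

Level 0: 13
Level 1: 3, 6, 10
Level 2: 2, 5, 7, 8, 12
Level 3: 0, 4, 11
Level 4: 1, 9
8 first appears at level 2.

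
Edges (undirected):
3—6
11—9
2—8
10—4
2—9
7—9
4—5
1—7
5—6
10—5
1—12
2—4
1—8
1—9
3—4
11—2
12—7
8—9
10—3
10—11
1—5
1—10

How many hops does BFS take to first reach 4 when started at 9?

Level 0: 9
Level 1: 1, 2, 7, 8, 11
Level 2: 4, 5, 10, 12
Level 3: 3, 6
4 first appears at level 2.

2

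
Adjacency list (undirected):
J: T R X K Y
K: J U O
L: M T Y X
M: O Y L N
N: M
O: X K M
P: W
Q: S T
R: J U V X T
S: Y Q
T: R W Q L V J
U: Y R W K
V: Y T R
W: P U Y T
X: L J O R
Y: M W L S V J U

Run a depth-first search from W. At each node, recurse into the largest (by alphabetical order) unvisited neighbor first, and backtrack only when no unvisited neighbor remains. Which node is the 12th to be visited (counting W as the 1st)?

Visit W
W → Y
Y → V
V → T
T → R
R → X
X → O
O → M
M → N
M → L
O → K
K → U
K → J
T → Q
Q → S
W → P

Visit order: W, Y, V, T, R, X, O, M, N, L, K, U, J, Q, S, P

U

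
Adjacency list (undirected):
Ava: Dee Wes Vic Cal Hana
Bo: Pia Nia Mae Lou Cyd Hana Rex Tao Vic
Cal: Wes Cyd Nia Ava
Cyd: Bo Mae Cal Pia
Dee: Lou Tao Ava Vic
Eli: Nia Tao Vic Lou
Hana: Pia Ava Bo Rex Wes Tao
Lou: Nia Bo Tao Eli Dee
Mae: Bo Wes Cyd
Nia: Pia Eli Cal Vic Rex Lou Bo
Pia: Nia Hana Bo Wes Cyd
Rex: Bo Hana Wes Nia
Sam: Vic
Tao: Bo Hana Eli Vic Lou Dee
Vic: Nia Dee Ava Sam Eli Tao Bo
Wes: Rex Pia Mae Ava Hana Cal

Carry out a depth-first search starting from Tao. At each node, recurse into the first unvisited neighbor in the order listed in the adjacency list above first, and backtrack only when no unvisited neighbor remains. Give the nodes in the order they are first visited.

Tao -> Bo -> Pia -> Nia -> Eli -> Vic -> Dee -> Lou -> Ava -> Wes -> Rex -> Hana -> Mae -> Cyd -> Cal -> Sam

Visit Tao
Tao → Bo
Bo → Pia
Pia → Nia
Nia → Eli
Eli → Vic
Vic → Dee
Dee → Lou
Dee → Ava
Ava → Wes
Wes → Rex
Rex → Hana
Wes → Mae
Mae → Cyd
Cyd → Cal
Vic → Sam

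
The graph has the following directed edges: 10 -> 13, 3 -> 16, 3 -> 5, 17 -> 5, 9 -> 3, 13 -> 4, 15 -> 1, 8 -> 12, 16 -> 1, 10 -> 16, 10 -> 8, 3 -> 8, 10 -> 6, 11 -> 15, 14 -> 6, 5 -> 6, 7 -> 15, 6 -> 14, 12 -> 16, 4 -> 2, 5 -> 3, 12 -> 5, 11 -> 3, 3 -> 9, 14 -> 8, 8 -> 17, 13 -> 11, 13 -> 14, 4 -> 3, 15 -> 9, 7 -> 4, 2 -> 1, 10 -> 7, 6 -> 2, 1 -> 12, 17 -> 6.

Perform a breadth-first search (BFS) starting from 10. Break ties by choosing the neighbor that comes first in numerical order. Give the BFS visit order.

10, 6, 7, 8, 13, 16, 2, 14, 4, 15, 12, 17, 11, 1, 3, 9, 5

Visit 10; enqueue 6, 7, 8, 13, 16 → queue [6, 7, 8, 13, 16]
Visit 6; enqueue 2, 14 → queue [7, 8, 13, 16, 2, 14]
Visit 7; enqueue 4, 15 → queue [8, 13, 16, 2, 14, 4, 15]
Visit 8; enqueue 12, 17 → queue [13, 16, 2, 14, 4, 15, 12, 17]
Visit 13; enqueue 11 → queue [16, 2, 14, 4, 15, 12, 17, 11]
Visit 16; enqueue 1 → queue [2, 14, 4, 15, 12, 17, 11, 1]
Visit 2 → queue [14, 4, 15, 12, 17, 11, 1]
Visit 14 → queue [4, 15, 12, 17, 11, 1]
Visit 4; enqueue 3 → queue [15, 12, 17, 11, 1, 3]
Visit 15; enqueue 9 → queue [12, 17, 11, 1, 3, 9]
Visit 12; enqueue 5 → queue [17, 11, 1, 3, 9, 5]
Visit 17 → queue [11, 1, 3, 9, 5]
Visit 11 → queue [1, 3, 9, 5]
Visit 1 → queue [3, 9, 5]
Visit 3 → queue [9, 5]
Visit 9 → queue [5]
Visit 5 → queue []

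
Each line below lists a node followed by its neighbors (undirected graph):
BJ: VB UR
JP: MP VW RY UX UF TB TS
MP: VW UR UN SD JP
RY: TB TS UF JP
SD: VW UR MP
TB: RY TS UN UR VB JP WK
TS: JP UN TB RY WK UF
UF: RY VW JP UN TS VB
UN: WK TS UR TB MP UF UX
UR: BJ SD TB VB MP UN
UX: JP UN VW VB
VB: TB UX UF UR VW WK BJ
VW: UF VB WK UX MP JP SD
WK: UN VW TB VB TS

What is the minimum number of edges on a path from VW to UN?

Level 0: VW
Level 1: JP, MP, SD, UF, UX, VB, WK
Level 2: BJ, RY, TB, TS, UN, UR
UN first appears at level 2.

2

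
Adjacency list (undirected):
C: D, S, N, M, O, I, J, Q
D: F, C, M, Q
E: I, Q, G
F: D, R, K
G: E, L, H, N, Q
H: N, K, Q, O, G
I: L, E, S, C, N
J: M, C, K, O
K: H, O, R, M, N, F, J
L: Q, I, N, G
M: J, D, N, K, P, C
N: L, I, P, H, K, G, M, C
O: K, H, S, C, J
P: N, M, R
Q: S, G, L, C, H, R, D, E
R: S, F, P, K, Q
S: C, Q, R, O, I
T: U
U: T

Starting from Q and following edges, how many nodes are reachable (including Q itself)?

17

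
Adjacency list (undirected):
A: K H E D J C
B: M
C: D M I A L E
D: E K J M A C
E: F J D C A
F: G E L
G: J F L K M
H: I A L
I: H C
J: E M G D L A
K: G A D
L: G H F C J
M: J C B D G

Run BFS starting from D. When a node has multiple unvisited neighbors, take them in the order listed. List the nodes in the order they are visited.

Visit D; enqueue E, K, J, M, A, C → queue [E, K, J, M, A, C]
Visit E; enqueue F → queue [K, J, M, A, C, F]
Visit K; enqueue G → queue [J, M, A, C, F, G]
Visit J; enqueue L → queue [M, A, C, F, G, L]
Visit M; enqueue B → queue [A, C, F, G, L, B]
Visit A; enqueue H → queue [C, F, G, L, B, H]
Visit C; enqueue I → queue [F, G, L, B, H, I]
Visit F → queue [G, L, B, H, I]
Visit G → queue [L, B, H, I]
Visit L → queue [B, H, I]
Visit B → queue [H, I]
Visit H → queue [I]
Visit I → queue []

D, E, K, J, M, A, C, F, G, L, B, H, I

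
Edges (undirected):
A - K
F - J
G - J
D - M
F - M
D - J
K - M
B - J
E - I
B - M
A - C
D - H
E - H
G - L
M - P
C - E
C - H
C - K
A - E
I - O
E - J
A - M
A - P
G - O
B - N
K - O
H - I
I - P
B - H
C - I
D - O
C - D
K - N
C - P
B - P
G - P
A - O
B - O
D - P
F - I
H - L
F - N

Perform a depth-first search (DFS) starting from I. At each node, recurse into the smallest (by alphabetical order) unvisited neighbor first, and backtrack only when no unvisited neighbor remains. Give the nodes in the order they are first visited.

I → C → A → E → H → B → J → D → M → F → N → K → O → G → L → P

Visit I
I → C
C → A
A → E
E → H
H → B
B → J
J → D
D → M
M → F
F → N
N → K
K → O
O → G
G → L
G → P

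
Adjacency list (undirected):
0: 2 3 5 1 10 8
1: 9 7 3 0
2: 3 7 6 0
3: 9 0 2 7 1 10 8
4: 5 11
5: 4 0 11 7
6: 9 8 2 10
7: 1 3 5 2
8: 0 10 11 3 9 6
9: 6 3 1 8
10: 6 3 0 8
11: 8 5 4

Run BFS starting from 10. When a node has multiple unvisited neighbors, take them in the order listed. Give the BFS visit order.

Visit 10; enqueue 6, 3, 0, 8 → queue [6, 3, 0, 8]
Visit 6; enqueue 9, 2 → queue [3, 0, 8, 9, 2]
Visit 3; enqueue 7, 1 → queue [0, 8, 9, 2, 7, 1]
Visit 0; enqueue 5 → queue [8, 9, 2, 7, 1, 5]
Visit 8; enqueue 11 → queue [9, 2, 7, 1, 5, 11]
Visit 9 → queue [2, 7, 1, 5, 11]
Visit 2 → queue [7, 1, 5, 11]
Visit 7 → queue [1, 5, 11]
Visit 1 → queue [5, 11]
Visit 5; enqueue 4 → queue [11, 4]
Visit 11 → queue [4]
Visit 4 → queue []

10 -> 6 -> 3 -> 0 -> 8 -> 9 -> 2 -> 7 -> 1 -> 5 -> 11 -> 4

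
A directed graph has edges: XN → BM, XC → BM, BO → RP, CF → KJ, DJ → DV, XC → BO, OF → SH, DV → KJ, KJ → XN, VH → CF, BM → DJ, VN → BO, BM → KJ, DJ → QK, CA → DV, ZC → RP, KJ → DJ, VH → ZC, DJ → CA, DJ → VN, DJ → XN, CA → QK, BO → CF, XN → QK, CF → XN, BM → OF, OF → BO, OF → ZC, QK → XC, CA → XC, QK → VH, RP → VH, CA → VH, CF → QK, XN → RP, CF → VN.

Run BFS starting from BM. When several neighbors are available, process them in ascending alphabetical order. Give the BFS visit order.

BM, DJ, KJ, OF, CA, DV, QK, VN, XN, BO, SH, ZC, VH, XC, RP, CF

Visit BM; enqueue DJ, KJ, OF → queue [DJ, KJ, OF]
Visit DJ; enqueue CA, DV, QK, VN, XN → queue [KJ, OF, CA, DV, QK, VN, XN]
Visit KJ → queue [OF, CA, DV, QK, VN, XN]
Visit OF; enqueue BO, SH, ZC → queue [CA, DV, QK, VN, XN, BO, SH, ZC]
Visit CA; enqueue VH, XC → queue [DV, QK, VN, XN, BO, SH, ZC, VH, XC]
Visit DV → queue [QK, VN, XN, BO, SH, ZC, VH, XC]
Visit QK → queue [VN, XN, BO, SH, ZC, VH, XC]
Visit VN → queue [XN, BO, SH, ZC, VH, XC]
Visit XN; enqueue RP → queue [BO, SH, ZC, VH, XC, RP]
Visit BO; enqueue CF → queue [SH, ZC, VH, XC, RP, CF]
Visit SH → queue [ZC, VH, XC, RP, CF]
Visit ZC → queue [VH, XC, RP, CF]
Visit VH → queue [XC, RP, CF]
Visit XC → queue [RP, CF]
Visit RP → queue [CF]
Visit CF → queue []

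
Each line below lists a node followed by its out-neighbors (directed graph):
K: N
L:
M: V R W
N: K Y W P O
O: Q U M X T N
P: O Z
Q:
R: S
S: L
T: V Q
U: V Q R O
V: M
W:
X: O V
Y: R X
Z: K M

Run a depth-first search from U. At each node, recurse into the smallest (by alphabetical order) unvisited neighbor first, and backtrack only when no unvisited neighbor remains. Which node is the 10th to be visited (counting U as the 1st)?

K

Visit U
U → O
O → M
M → R
R → S
S → L
M → V
M → W
O → N
N → K
N → P
P → Z
N → Y
Y → X
O → Q
O → T

Visit order: U, O, M, R, S, L, V, W, N, K, P, Z, Y, X, Q, T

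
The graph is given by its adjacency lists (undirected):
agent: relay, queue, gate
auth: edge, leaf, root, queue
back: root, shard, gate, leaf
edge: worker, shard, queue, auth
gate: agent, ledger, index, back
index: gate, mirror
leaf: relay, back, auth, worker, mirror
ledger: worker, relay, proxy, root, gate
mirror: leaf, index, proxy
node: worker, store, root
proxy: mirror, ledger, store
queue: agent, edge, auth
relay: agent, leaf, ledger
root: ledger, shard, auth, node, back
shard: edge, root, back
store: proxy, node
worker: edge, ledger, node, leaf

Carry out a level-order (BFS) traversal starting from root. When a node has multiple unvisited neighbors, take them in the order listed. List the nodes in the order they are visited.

root → ledger → shard → auth → node → back → worker → relay → proxy → gate → edge → leaf → queue → store → agent → mirror → index

Visit root; enqueue ledger, shard, auth, node, back → queue [ledger, shard, auth, node, back]
Visit ledger; enqueue worker, relay, proxy, gate → queue [shard, auth, node, back, worker, relay, proxy, gate]
Visit shard; enqueue edge → queue [auth, node, back, worker, relay, proxy, gate, edge]
Visit auth; enqueue leaf, queue → queue [node, back, worker, relay, proxy, gate, edge, leaf, queue]
Visit node; enqueue store → queue [back, worker, relay, proxy, gate, edge, leaf, queue, store]
Visit back → queue [worker, relay, proxy, gate, edge, leaf, queue, store]
Visit worker → queue [relay, proxy, gate, edge, leaf, queue, store]
Visit relay; enqueue agent → queue [proxy, gate, edge, leaf, queue, store, agent]
Visit proxy; enqueue mirror → queue [gate, edge, leaf, queue, store, agent, mirror]
Visit gate; enqueue index → queue [edge, leaf, queue, store, agent, mirror, index]
Visit edge → queue [leaf, queue, store, agent, mirror, index]
Visit leaf → queue [queue, store, agent, mirror, index]
Visit queue → queue [store, agent, mirror, index]
Visit store → queue [agent, mirror, index]
Visit agent → queue [mirror, index]
Visit mirror → queue [index]
Visit index → queue []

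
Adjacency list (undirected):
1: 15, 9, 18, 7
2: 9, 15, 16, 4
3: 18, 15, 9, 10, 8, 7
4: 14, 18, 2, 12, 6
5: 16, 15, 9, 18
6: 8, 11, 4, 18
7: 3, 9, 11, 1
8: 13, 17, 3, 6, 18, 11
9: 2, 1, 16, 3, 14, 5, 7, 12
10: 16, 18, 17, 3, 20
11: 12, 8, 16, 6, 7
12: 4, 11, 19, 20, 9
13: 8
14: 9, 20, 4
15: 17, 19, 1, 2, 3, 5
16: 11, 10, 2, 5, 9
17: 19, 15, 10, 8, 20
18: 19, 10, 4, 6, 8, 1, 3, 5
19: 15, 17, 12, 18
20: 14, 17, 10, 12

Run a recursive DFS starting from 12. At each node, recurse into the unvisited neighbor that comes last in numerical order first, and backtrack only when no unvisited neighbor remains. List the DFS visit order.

12 → 20 → 17 → 19 → 18 → 10 → 16 → 11 → 8 → 13 → 6 → 4 → 14 → 9 → 7 → 3 → 15 → 5 → 2 → 1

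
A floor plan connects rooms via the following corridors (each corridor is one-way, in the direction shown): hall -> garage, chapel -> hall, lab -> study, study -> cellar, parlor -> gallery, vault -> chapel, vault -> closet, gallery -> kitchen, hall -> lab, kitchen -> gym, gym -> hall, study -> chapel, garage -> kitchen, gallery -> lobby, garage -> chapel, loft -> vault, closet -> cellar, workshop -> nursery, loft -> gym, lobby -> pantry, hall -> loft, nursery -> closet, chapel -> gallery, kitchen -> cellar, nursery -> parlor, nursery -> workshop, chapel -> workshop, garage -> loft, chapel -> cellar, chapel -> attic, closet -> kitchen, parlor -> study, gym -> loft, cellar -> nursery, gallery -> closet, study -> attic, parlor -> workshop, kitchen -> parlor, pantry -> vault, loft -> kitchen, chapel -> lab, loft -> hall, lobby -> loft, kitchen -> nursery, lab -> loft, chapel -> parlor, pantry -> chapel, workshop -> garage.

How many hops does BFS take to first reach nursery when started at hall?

Level 0: hall
Level 1: garage, lab, loft
Level 2: chapel, gym, kitchen, study, vault
Level 3: attic, cellar, closet, gallery, nursery, parlor, workshop
Level 4: lobby
Level 5: pantry
nursery first appears at level 3.

3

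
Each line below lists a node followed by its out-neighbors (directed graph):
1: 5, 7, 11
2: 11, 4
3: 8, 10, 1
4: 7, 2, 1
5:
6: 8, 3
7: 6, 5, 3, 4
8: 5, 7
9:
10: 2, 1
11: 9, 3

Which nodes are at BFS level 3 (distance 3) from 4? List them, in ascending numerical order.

Level 0: 4
Level 1: 1, 2, 7
Level 2: 3, 5, 6, 11
Level 3: 8, 9, 10

8, 9, 10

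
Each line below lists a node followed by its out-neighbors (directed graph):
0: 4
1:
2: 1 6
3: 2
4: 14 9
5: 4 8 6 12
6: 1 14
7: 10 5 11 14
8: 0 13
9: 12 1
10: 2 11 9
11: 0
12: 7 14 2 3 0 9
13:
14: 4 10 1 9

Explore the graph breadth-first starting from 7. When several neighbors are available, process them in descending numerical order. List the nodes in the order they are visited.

7 14 11 10 5 9 4 1 0 2 12 8 6 3 13

Visit 7; enqueue 14, 11, 10, 5 → queue [14, 11, 10, 5]
Visit 14; enqueue 9, 4, 1 → queue [11, 10, 5, 9, 4, 1]
Visit 11; enqueue 0 → queue [10, 5, 9, 4, 1, 0]
Visit 10; enqueue 2 → queue [5, 9, 4, 1, 0, 2]
Visit 5; enqueue 12, 8, 6 → queue [9, 4, 1, 0, 2, 12, 8, 6]
Visit 9 → queue [4, 1, 0, 2, 12, 8, 6]
Visit 4 → queue [1, 0, 2, 12, 8, 6]
Visit 1 → queue [0, 2, 12, 8, 6]
Visit 0 → queue [2, 12, 8, 6]
Visit 2 → queue [12, 8, 6]
Visit 12; enqueue 3 → queue [8, 6, 3]
Visit 8; enqueue 13 → queue [6, 3, 13]
Visit 6 → queue [3, 13]
Visit 3 → queue [13]
Visit 13 → queue []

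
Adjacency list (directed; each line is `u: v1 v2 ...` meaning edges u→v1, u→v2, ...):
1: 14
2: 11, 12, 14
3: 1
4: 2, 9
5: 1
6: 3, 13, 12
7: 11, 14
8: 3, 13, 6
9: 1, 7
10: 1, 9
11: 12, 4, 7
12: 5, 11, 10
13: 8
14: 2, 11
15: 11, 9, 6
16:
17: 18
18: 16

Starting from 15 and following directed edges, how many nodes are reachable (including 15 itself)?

15

BFS from 15 visits: 15, 11, 9, 6, 12, 4, 7, 1, 3, 13, 5, 10, 2, 14, 8
Reachable nodes: 15 of 18 total.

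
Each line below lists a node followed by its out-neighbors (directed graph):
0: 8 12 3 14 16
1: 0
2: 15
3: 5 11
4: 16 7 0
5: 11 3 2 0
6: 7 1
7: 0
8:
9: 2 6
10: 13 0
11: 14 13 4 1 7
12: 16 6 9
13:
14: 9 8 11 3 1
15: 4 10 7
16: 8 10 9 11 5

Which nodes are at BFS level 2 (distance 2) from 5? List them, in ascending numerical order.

Level 0: 5
Level 1: 0, 2, 3, 11
Level 2: 1, 4, 7, 8, 12, 13, 14, 15, 16
Level 3: 6, 9, 10

1, 4, 7, 8, 12, 13, 14, 15, 16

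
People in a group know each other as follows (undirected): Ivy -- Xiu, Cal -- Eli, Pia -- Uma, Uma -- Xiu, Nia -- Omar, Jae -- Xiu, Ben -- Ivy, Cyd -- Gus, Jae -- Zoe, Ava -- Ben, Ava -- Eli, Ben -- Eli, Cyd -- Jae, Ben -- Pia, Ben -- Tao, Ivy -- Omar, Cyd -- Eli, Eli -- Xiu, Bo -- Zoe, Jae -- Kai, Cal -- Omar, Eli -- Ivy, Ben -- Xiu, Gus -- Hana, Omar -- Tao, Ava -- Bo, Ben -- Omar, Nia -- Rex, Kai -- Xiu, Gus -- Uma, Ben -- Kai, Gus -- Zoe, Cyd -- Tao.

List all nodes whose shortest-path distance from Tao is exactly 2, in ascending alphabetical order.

Level 0: Tao
Level 1: Ben, Cyd, Omar
Level 2: Ava, Cal, Eli, Gus, Ivy, Jae, Kai, Nia, Pia, Xiu
Level 3: Bo, Hana, Rex, Uma, Zoe

Ava, Cal, Eli, Gus, Ivy, Jae, Kai, Nia, Pia, Xiu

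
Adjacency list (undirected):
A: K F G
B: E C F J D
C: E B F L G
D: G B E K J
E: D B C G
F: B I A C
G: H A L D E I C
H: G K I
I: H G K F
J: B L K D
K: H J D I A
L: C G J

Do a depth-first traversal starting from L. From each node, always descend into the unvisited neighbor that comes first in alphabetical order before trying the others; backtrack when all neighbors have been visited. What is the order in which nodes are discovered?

Visit L
L → C
C → B
B → D
D → E
E → G
G → A
A → F
F → I
I → H
H → K
K → J

L, C, B, D, E, G, A, F, I, H, K, J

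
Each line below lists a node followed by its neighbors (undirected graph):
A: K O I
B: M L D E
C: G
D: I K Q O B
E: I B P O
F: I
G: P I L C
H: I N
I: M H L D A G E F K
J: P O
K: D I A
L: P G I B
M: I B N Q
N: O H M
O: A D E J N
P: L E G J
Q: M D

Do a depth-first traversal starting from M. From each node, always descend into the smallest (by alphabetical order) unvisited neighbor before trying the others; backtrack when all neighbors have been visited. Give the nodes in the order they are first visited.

Visit M
M → B
B → D
D → I
I → A
A → K
A → O
O → E
E → P
P → G
G → C
G → L
P → J
O → N
N → H
I → F
D → Q

M -> B -> D -> I -> A -> K -> O -> E -> P -> G -> C -> L -> J -> N -> H -> F -> Q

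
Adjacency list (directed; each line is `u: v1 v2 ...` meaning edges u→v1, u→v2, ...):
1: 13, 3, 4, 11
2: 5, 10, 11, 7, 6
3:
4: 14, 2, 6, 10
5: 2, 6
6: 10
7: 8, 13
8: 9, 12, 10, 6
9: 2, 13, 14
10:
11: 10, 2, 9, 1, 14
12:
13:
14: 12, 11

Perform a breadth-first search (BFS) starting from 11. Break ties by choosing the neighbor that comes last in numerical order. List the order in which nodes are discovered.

11, 14, 10, 9, 2, 1, 12, 13, 7, 6, 5, 4, 3, 8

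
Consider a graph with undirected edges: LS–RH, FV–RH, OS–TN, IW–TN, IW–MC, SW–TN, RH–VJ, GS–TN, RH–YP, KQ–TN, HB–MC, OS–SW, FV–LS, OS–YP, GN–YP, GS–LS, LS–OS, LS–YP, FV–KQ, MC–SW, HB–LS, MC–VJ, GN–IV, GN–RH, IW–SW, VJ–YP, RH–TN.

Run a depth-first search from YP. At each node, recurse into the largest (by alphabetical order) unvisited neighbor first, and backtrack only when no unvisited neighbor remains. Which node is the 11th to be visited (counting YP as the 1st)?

Visit YP
YP → VJ
VJ → RH
RH → TN
TN → SW
SW → OS
OS → LS
LS → HB
HB → MC
MC → IW
LS → GS
LS → FV
FV → KQ
RH → GN
GN → IV

Visit order: YP, VJ, RH, TN, SW, OS, LS, HB, MC, IW, GS, FV, KQ, GN, IV

GS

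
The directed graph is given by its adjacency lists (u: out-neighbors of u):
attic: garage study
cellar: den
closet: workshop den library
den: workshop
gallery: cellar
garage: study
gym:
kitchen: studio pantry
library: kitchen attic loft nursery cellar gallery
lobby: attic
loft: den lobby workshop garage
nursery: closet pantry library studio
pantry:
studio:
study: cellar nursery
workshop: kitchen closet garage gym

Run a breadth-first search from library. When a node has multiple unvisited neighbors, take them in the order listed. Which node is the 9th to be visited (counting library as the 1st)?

Visit library; enqueue kitchen, attic, loft, nursery, cellar, gallery → queue [kitchen, attic, loft, nursery, cellar, gallery]
Visit kitchen; enqueue studio, pantry → queue [attic, loft, nursery, cellar, gallery, studio, pantry]
Visit attic; enqueue garage, study → queue [loft, nursery, cellar, gallery, studio, pantry, garage, study]
Visit loft; enqueue den, lobby, workshop → queue [nursery, cellar, gallery, studio, pantry, garage, study, den, lobby, workshop]
Visit nursery; enqueue closet → queue [cellar, gallery, studio, pantry, garage, study, den, lobby, workshop, closet]
Visit cellar → queue [gallery, studio, pantry, garage, study, den, lobby, workshop, closet]
Visit gallery → queue [studio, pantry, garage, study, den, lobby, workshop, closet]
Visit studio → queue [pantry, garage, study, den, lobby, workshop, closet]
Visit pantry → queue [garage, study, den, lobby, workshop, closet]
Visit garage → queue [study, den, lobby, workshop, closet]
Visit study → queue [den, lobby, workshop, closet]
Visit den → queue [lobby, workshop, closet]
Visit lobby → queue [workshop, closet]
Visit workshop; enqueue gym → queue [closet, gym]
Visit closet → queue [gym]
Visit gym → queue []

Visit order: library, kitchen, attic, loft, nursery, cellar, gallery, studio, pantry, garage, study, den, lobby, workshop, closet, gym

pantry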